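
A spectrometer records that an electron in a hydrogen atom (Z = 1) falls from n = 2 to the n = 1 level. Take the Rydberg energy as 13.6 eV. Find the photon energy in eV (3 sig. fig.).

10.2 eV

E_2 = −13.60/4 = −3.400 eV and E_1 = −13.60/1 = −13.60 eV.
The photon energy is |E_2 − E_1| = 10.2 eV.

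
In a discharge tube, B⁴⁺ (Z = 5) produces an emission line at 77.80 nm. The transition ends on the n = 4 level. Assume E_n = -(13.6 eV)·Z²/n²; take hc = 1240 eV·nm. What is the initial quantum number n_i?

The photon energy is ΔE = hc/λ = 1240 / 77.80 = 15.94 eV.
With Z = 5, ΔE = 340.0 × (1/n_f² − 1/n_i²), so 1/n_f² − 1/n_i² = 0.04688.
With n_f = 4: 1/n_i² = 1/16 − 0.04688 = 0.01562, so n_i ≈ 8.00.

n_i = 8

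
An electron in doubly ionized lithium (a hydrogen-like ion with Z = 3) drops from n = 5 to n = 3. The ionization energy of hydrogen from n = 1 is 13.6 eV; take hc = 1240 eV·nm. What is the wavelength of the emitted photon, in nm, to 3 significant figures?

For Z = 3 the level energies scale as Z², so the effective Rydberg energy is 13.6 × 9 = 122.4 eV.
ΔE = 122.4 × (1/3² − 1/5²) = 122.4 × 0.07111 = 8.704 eV.
λ = hc/ΔE = 1240 / 8.704 = 142 nm.

142 nm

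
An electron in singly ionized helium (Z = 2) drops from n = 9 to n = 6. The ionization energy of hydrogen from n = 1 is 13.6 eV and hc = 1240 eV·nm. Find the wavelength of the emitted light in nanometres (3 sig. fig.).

1480 nm

For Z = 2 the level energies scale as Z², so the effective Rydberg energy is 13.6 × 4 = 54.40 eV.
ΔE = 54.40 × (1/6² − 1/9²) = 54.40 × 0.01543 = 0.8395 eV.
λ = hc/ΔE = 1240 / 0.8395 = 1480 nm.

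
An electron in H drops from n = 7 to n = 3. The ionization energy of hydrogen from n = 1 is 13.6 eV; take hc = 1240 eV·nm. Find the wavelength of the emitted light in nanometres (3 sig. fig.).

1010 nm

ΔE = 13.60 × (1/3² − 1/7²) = 13.60 × 0.09070 = 1.234 eV.
λ = hc/ΔE = 1240 / 1.234 = 1010 nm.
This line belongs to the Paschen series.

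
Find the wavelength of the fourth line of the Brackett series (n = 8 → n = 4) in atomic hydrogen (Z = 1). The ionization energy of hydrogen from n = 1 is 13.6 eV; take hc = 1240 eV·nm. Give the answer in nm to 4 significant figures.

1945 nm

The Brackett series terminates on n_f = 4; the fourth line has n_i = 4+4 = 8.
ΔE = 13.60 × (1/4² − 1/8²) = 0.6375 eV.
λ = 1240 / 0.6375 = 1945 nm.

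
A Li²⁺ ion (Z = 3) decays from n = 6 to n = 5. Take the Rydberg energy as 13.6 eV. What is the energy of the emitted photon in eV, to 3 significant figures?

The Bohr energies scale as Z², so for Z = 3: E_n = −122.4/n² eV.
E_6 = −122.4/36 = −3.400 eV and E_5 = −122.4/25 = −4.896 eV.
The photon energy is |E_6 − E_5| = 1.50 eV.

1.50 eV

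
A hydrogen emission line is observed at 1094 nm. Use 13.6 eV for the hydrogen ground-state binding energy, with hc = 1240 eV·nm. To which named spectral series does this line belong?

ΔE = 1240/1094 = 1.133 eV.
This matches 13.6 × (1/3² − 1/6²), so n_f = 3: the Paschen series.

Paschen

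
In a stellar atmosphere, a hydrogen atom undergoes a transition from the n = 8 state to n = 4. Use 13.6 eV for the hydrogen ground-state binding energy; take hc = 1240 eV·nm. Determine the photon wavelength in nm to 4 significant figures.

ΔE = 13.60 × (1/4² − 1/8²) = 13.60 × 0.04688 = 0.6375 eV.
λ = hc/ΔE = 1240 / 0.6375 = 1945 nm.
This line belongs to the Brackett series.

1945 nm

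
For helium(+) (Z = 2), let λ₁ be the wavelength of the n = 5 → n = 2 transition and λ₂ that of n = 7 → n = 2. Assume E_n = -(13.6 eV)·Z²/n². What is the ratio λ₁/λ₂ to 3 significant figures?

λ ∝ 1/ΔE ∝ 1/(1/n_f² − 1/n_i²), and the Z² and hc factors cancel in the ratio.
λ₁/λ₂ = (1/2² − 1/7²)/(1/2² − 1/5²) = 0.2296/0.2100 = 1.09.

1.09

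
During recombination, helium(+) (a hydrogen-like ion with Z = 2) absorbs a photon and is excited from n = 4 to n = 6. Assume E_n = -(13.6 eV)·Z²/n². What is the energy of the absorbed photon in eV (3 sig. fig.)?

1.89 eV

The Bohr energies scale as Z², so for Z = 2: E_n = −54.40/n² eV.
E_6 = −54.40/36 = −1.511 eV and E_4 = −54.40/16 = −3.400 eV.
The photon energy is |E_6 − E_4| = 1.89 eV.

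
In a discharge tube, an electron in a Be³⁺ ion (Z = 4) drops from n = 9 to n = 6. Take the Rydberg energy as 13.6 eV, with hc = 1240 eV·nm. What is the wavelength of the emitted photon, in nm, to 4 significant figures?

369.3 nm

For Z = 4 the level energies scale as Z², so the effective Rydberg energy is 13.6 × 16 = 217.6 eV.
ΔE = 217.6 × (1/6² − 1/9²) = 217.6 × 0.01543 = 3.358 eV.
λ = hc/ΔE = 1240 / 3.358 = 369.3 nm.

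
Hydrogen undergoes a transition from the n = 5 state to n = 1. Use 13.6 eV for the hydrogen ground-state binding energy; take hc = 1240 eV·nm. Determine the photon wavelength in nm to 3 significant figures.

95.0 nm

ΔE = 13.60 × (1/1² − 1/5²) = 13.60 × 0.9600 = 13.06 eV.
λ = hc/ΔE = 1240 / 13.06 = 95.0 nm.
This line belongs to the Lyman series.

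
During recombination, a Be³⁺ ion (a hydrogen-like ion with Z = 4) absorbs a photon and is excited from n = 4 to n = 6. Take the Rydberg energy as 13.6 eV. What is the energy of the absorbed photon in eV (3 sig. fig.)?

The Bohr energies scale as Z², so for Z = 4: E_n = −217.6/n² eV.
E_6 = −217.6/36 = −6.044 eV and E_4 = −217.6/16 = −13.60 eV.
The photon energy is |E_6 − E_4| = 7.56 eV.

7.56 eV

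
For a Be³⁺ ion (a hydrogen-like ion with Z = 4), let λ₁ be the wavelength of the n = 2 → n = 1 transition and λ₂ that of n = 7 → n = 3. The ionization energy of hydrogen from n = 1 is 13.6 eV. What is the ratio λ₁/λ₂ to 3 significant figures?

λ ∝ 1/ΔE ∝ 1/(1/n_f² − 1/n_i²), and the Z² and hc factors cancel in the ratio.
λ₁/λ₂ = (1/3² − 1/7²)/(1/1² − 1/2²) = 0.09070/0.7500 = 0.121.

0.121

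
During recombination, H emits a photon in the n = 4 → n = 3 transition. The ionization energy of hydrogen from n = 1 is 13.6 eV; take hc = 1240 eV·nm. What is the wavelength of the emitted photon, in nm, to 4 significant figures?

ΔE = 13.60 × (1/3² − 1/4²) = 13.60 × 0.04861 = 0.6611 eV.
λ = hc/ΔE = 1240 / 0.6611 = 1876 nm.
This line belongs to the Paschen series.

1876 nm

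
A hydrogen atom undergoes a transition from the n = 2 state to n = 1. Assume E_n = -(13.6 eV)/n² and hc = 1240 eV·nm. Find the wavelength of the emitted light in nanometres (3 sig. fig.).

ΔE = 13.60 × (1/1² − 1/2²) = 13.60 × 0.7500 = 10.20 eV.
λ = hc/ΔE = 1240 / 10.20 = 122 nm.

122 nm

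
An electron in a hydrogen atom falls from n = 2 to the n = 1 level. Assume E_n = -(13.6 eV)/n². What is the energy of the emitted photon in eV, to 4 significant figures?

E_2 = −13.60/4 = −3.400 eV and E_1 = −13.60/1 = −13.60 eV.
The photon energy is |E_2 − E_1| = 10.20 eV.

10.20 eV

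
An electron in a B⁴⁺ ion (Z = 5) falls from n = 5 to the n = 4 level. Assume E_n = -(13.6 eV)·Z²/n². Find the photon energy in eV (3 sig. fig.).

The Bohr energies scale as Z², so for Z = 5: E_n = −340.0/n² eV.
E_5 = −340.0/25 = −13.60 eV and E_4 = −340.0/16 = −21.25 eV.
The photon energy is |E_5 − E_4| = 7.65 eV.

7.65 eV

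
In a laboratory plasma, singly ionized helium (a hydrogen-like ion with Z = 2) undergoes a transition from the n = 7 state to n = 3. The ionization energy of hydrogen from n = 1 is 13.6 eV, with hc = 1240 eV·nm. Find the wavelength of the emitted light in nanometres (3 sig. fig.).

251 nm

For Z = 2 the level energies scale as Z², so the effective Rydberg energy is 13.6 × 4 = 54.40 eV.
ΔE = 54.40 × (1/3² − 1/7²) = 54.40 × 0.09070 = 4.934 eV.
λ = hc/ΔE = 1240 / 4.934 = 251 nm.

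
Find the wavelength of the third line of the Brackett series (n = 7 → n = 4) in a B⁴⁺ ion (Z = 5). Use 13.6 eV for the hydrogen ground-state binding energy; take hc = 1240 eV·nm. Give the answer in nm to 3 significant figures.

The Brackett series terminates on n_f = 4; the third line has n_i = 4+3 = 7.
ΔE = 340.0 × (1/4² − 1/7²) = 14.31 eV.
λ = 1240 / 14.31 = 86.6 nm.

86.6 nm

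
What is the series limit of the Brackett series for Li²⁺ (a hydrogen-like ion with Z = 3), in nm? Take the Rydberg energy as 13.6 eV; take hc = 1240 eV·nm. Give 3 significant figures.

162 nm

The Brackett series has lower level n_f = 4; the series limit corresponds to n_i → ∞.
ΔE_max = 13.6 × 9 / 4² = 7.650 eV.
λ_min = 1240 / 7.650 = 162 nm.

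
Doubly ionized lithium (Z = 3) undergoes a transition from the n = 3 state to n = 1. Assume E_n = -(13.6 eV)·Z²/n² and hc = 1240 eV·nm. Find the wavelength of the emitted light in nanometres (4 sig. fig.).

11.40 nm

For Z = 3 the level energies scale as Z², so the effective Rydberg energy is 13.6 × 9 = 122.4 eV.
ΔE = 122.4 × (1/1² − 1/3²) = 122.4 × 0.8889 = 108.8 eV.
λ = hc/ΔE = 1240 / 108.8 = 11.40 nm.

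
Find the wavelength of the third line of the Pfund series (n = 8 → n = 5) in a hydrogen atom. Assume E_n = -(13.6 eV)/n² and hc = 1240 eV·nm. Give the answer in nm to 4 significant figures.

3741 nm

The Pfund series terminates on n_f = 5; the third line has n_i = 5+3 = 8.
ΔE = 13.60 × (1/5² − 1/8²) = 0.3315 eV.
λ = 1240 / 0.3315 = 3741 nm.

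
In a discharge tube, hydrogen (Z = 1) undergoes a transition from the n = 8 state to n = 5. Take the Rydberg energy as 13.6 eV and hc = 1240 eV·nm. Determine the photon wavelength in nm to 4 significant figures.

ΔE = 13.60 × (1/5² − 1/8²) = 13.60 × 0.02438 = 0.3315 eV.
λ = hc/ΔE = 1240 / 0.3315 = 3741 nm.

3741 nm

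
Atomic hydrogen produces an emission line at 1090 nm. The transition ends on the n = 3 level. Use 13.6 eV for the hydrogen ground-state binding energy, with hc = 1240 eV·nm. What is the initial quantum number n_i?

n_i = 6

The photon energy is ΔE = hc/λ = 1240 / 1090 = 1.138 eV.
With Z = 1, ΔE = 13.60 × (1/n_f² − 1/n_i²), so 1/n_f² − 1/n_i² = 0.08365.
With n_f = 3: 1/n_i² = 1/9 − 0.08365 = 0.02746, so n_i ≈ 6.03.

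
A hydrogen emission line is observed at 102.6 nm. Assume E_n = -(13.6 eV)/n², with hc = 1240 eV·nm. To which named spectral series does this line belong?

Lyman

ΔE = 1240/102.6 = 12.09 eV.
This matches 13.6 × (1/1² − 1/3²), so n_f = 1: the Lyman series.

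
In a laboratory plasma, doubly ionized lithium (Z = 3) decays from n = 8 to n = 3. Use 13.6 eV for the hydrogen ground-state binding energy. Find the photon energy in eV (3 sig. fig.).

The Bohr energies scale as Z², so for Z = 3: E_n = −122.4/n² eV.
E_8 = −122.4/64 = −1.913 eV and E_3 = −122.4/9 = −13.60 eV.
The photon energy is |E_8 − E_3| = 11.7 eV.

11.7 eV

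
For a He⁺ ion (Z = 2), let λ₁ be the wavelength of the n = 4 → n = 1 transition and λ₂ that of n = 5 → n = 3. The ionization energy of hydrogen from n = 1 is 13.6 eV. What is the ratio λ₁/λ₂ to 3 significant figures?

0.0759

λ ∝ 1/ΔE ∝ 1/(1/n_f² − 1/n_i²), and the Z² and hc factors cancel in the ratio.
λ₁/λ₂ = (1/3² − 1/5²)/(1/1² − 1/4²) = 0.07111/0.9375 = 0.0759.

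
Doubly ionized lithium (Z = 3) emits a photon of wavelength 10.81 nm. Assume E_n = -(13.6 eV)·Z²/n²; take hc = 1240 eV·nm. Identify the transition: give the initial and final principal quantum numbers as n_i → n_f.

The photon energy is ΔE = hc/λ = 1240 / 10.81 = 114.7 eV.
With Z = 3, ΔE = 122.4 × (1/n_f² − 1/n_i²), so 1/n_f² − 1/n_i² = 0.9372.
Trying n_f = 1 gives 1/n_i² = 0.06284, i.e. n_i ≈ 4; this pair matches.

n_i = 4, n_f = 1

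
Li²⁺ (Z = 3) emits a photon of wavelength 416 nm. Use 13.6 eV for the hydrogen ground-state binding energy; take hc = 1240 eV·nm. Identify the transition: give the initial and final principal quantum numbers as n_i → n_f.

n_i = 8, n_f = 5

The photon energy is ΔE = hc/λ = 1240 / 416 = 2.981 eV.
With Z = 3, ΔE = 122.4 × (1/n_f² − 1/n_i²), so 1/n_f² − 1/n_i² = 0.02435.
Trying n_f = 5 gives 1/n_i² = 0.01565, i.e. n_i ≈ 8; this pair matches.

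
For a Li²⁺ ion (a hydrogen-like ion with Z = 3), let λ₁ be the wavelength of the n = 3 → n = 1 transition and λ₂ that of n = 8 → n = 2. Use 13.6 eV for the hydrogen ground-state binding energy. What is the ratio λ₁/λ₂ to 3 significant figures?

0.264

λ ∝ 1/ΔE ∝ 1/(1/n_f² − 1/n_i²), and the Z² and hc factors cancel in the ratio.
λ₁/λ₂ = (1/2² − 1/8²)/(1/1² − 1/3²) = 0.2344/0.8889 = 0.264.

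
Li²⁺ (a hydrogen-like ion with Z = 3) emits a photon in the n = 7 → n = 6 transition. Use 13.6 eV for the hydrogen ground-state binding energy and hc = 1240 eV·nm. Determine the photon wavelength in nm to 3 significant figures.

1370 nm

For Z = 3 the level energies scale as Z², so the effective Rydberg energy is 13.6 × 9 = 122.4 eV.
ΔE = 122.4 × (1/6² − 1/7²) = 122.4 × 0.007370 = 0.9020 eV.
λ = hc/ΔE = 1240 / 0.9020 = 1370 nm.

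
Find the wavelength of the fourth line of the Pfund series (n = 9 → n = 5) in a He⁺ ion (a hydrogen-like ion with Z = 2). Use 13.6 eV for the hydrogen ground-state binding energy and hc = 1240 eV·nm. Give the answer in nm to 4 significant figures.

The Pfund series terminates on n_f = 5; the fourth line has n_i = 5+4 = 9.
ΔE = 54.40 × (1/5² − 1/9²) = 1.504 eV.
λ = 1240 / 1.504 = 824.3 nm.

824.3 nm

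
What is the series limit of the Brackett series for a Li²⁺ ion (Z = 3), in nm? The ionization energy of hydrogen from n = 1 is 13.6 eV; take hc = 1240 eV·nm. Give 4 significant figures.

The Brackett series has lower level n_f = 4; the series limit corresponds to n_i → ∞.
ΔE_max = 13.6 × 9 / 4² = 7.650 eV.
λ_min = 1240 / 7.650 = 162.1 nm.

162.1 nm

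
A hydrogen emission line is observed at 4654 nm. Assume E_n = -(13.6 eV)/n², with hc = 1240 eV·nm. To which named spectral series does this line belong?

ΔE = 1240/4654 = 0.2664 eV.
This matches 13.6 × (1/5² − 1/7²), so n_f = 5: the Pfund series.

Pfund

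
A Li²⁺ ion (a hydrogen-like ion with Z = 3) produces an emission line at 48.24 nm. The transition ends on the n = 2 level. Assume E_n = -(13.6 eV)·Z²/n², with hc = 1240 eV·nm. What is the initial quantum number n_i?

n_i = 5

The photon energy is ΔE = hc/λ = 1240 / 48.24 = 25.70 eV.
With Z = 3, ΔE = 122.4 × (1/n_f² − 1/n_i²), so 1/n_f² − 1/n_i² = 0.2100.
With n_f = 2: 1/n_i² = 1/4 − 0.2100 = 0.03999, so n_i ≈ 5.00.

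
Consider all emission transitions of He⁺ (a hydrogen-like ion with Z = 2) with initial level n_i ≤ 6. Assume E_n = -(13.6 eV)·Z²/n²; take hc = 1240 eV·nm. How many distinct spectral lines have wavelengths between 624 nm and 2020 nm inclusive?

Enumerate all n_i → n_f pairs with 1 ≤ n_f < n_i ≤ 6 and compute λ = 1240 / [13.6·4·(1/n_f² − 1/n_i²)].
Lines falling in [624, 2020] nm: 6→4 (656.5 nm), 5→4 (1013 nm), 6→5 (1865 nm).

3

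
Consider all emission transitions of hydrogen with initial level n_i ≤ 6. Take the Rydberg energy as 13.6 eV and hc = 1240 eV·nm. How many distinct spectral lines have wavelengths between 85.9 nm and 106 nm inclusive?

4

Enumerate all n_i → n_f pairs with 1 ≤ n_f < n_i ≤ 6 and compute λ = 1240 / [13.6·1·(1/n_f² − 1/n_i²)].
Lines falling in [85.9, 106] nm: 6→1 (93.78 nm), 5→1 (94.98 nm), 4→1 (97.25 nm), 3→1 (102.6 nm).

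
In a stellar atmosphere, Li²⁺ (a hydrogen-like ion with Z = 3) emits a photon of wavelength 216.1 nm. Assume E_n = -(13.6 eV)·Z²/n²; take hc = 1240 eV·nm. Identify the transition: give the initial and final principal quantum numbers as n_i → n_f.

n_i = 8, n_f = 4

The photon energy is ΔE = hc/λ = 1240 / 216.1 = 5.738 eV.
With Z = 3, ΔE = 122.4 × (1/n_f² − 1/n_i²), so 1/n_f² − 1/n_i² = 0.04688.
Trying n_f = 4 gives 1/n_i² = 0.01562, i.e. n_i ≈ 8; this pair matches.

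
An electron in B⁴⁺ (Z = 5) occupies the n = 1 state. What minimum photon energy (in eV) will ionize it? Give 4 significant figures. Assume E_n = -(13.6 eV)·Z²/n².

340.0 eV

E_n = −13.6 Z²/n² = −340.0/n² eV for Z = 5.
E_1 = −340.0/1 = −340.0 eV, so ionization (to E = 0) requires 340.0 eV.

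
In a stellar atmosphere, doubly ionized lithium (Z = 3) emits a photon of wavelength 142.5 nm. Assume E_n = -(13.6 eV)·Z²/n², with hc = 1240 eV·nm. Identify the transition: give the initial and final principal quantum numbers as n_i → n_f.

The photon energy is ΔE = hc/λ = 1240 / 142.5 = 8.702 eV.
With Z = 3, ΔE = 122.4 × (1/n_f² − 1/n_i²), so 1/n_f² − 1/n_i² = 0.07109.
Trying n_f = 3 gives 1/n_i² = 0.04002, i.e. n_i ≈ 5; this pair matches.

n_i = 5, n_f = 3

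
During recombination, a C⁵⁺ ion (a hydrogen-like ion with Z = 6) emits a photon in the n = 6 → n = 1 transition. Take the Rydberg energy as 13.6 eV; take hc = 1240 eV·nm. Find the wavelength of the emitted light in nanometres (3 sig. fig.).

2.61 nm

For Z = 6 the level energies scale as Z², so the effective Rydberg energy is 13.6 × 36 = 489.6 eV.
ΔE = 489.6 × (1/1² − 1/6²) = 489.6 × 0.9722 = 476.0 eV.
λ = hc/ΔE = 1240 / 476.0 = 2.61 nm.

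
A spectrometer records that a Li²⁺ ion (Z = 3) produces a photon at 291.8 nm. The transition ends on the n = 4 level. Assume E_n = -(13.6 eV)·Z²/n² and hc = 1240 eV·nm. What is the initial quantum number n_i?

The photon energy is ΔE = hc/λ = 1240 / 291.8 = 4.249 eV.
With Z = 3, ΔE = 122.4 × (1/n_f² − 1/n_i²), so 1/n_f² − 1/n_i² = 0.03472.
With n_f = 4: 1/n_i² = 1/16 − 0.03472 = 0.02778, so n_i ≈ 6.00.

n_i = 6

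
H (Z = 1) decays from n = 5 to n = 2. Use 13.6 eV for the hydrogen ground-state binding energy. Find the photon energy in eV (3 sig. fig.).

2.86 eV

E_5 = −13.60/25 = −0.5440 eV and E_2 = −13.60/4 = −3.400 eV.
The photon energy is |E_5 − E_2| = 2.86 eV.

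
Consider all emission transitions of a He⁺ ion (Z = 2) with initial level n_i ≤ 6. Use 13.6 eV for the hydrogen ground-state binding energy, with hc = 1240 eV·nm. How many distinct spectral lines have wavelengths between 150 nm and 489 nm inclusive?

4

Enumerate all n_i → n_f pairs with 1 ≤ n_f < n_i ≤ 6 and compute λ = 1240 / [13.6·4·(1/n_f² − 1/n_i²)].
Lines falling in [150, 489] nm: 3→2 (164.1 nm), 6→3 (273.5 nm), 5→3 (320.5 nm), 4→3 (468.9 nm).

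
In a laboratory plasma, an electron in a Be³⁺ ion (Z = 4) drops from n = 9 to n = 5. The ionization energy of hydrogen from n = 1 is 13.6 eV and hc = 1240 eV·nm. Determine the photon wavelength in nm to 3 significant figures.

For Z = 4 the level energies scale as Z², so the effective Rydberg energy is 13.6 × 16 = 217.6 eV.
ΔE = 217.6 × (1/5² − 1/9²) = 217.6 × 0.02765 = 6.018 eV.
λ = hc/ΔE = 1240 / 6.018 = 206 nm.

206 nm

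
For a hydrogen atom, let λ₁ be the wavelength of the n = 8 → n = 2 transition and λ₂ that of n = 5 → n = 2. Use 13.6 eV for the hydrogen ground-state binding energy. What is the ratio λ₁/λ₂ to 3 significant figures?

0.896

λ ∝ 1/ΔE ∝ 1/(1/n_f² − 1/n_i²), and the Z² and hc factors cancel in the ratio.
λ₁/λ₂ = (1/2² − 1/5²)/(1/2² − 1/8²) = 0.2100/0.2344 = 0.896.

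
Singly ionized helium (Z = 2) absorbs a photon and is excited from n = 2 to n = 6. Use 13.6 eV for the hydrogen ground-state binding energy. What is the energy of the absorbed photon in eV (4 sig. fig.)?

The Bohr energies scale as Z², so for Z = 2: E_n = −54.40/n² eV.
E_6 = −54.40/36 = −1.511 eV and E_2 = −54.40/4 = −13.60 eV.
The photon energy is |E_6 − E_2| = 12.09 eV.

12.09 eV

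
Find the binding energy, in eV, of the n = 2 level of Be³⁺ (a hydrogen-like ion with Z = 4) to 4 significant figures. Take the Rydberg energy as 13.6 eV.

54.40 eV

E_n = −13.6 Z²/n² = −217.6/n² eV for Z = 4.
E_2 = −217.6/4 = −54.40 eV, so ionization (to E = 0) requires 54.40 eV.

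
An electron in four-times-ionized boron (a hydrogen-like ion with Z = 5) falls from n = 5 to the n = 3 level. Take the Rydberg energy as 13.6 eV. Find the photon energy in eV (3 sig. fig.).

The Bohr energies scale as Z², so for Z = 5: E_n = −340.0/n² eV.
E_5 = −340.0/25 = −13.60 eV and E_3 = −340.0/9 = −37.78 eV.
The photon energy is |E_5 − E_3| = 24.2 eV.

24.2 eV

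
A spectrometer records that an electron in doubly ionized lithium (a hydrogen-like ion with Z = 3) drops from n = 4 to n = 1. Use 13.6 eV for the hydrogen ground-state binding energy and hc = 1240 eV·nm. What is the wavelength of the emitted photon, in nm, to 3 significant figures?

For Z = 3 the level energies scale as Z², so the effective Rydberg energy is 13.6 × 9 = 122.4 eV.
ΔE = 122.4 × (1/1² − 1/4²) = 122.4 × 0.9375 = 114.8 eV.
λ = hc/ΔE = 1240 / 114.8 = 10.8 nm.

10.8 nm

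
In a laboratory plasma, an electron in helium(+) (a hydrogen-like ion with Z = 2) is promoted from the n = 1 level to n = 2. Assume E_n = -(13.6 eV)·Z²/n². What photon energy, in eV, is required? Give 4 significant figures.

The Bohr energies scale as Z², so for Z = 2: E_n = −54.40/n² eV.
E_2 = −54.40/4 = −13.60 eV and E_1 = −54.40/1 = −54.40 eV.
The photon energy is |E_2 − E_1| = 40.80 eV.

40.80 eV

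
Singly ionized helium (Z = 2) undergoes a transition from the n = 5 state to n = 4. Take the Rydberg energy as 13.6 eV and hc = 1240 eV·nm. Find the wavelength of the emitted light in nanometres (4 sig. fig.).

1013 nm

For Z = 2 the level energies scale as Z², so the effective Rydberg energy is 13.6 × 4 = 54.40 eV.
ΔE = 54.40 × (1/4² − 1/5²) = 54.40 × 0.02250 = 1.224 eV.
λ = hc/ΔE = 1240 / 1.224 = 1013 nm.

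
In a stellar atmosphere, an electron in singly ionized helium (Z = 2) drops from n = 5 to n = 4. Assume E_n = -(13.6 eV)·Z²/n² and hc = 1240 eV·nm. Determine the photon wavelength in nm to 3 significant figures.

1010 nm

For Z = 2 the level energies scale as Z², so the effective Rydberg energy is 13.6 × 4 = 54.40 eV.
ΔE = 54.40 × (1/4² − 1/5²) = 54.40 × 0.02250 = 1.224 eV.
λ = hc/ΔE = 1240 / 1.224 = 1010 nm.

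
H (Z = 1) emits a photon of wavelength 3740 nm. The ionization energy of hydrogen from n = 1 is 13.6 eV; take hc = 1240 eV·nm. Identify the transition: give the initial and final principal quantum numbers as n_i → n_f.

The photon energy is ΔE = hc/λ = 1240 / 3740 = 0.3316 eV.
With Z = 1, ΔE = 13.60 × (1/n_f² − 1/n_i²), so 1/n_f² − 1/n_i² = 0.02438.
Trying n_f = 5 gives 1/n_i² = 0.01562, i.e. n_i ≈ 8; this pair matches.

n_i = 8, n_f = 5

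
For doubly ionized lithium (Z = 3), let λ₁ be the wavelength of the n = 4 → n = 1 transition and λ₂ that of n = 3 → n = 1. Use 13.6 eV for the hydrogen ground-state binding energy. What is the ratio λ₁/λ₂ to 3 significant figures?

λ ∝ 1/ΔE ∝ 1/(1/n_f² − 1/n_i²), and the Z² and hc factors cancel in the ratio.
λ₁/λ₂ = (1/1² − 1/3²)/(1/1² − 1/4²) = 0.8889/0.9375 = 0.948.

0.948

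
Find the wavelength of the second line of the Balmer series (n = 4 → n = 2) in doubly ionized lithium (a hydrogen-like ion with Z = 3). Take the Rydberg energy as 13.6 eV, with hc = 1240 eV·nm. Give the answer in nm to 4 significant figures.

54.03 nm

The Balmer series terminates on n_f = 2; the second line has n_i = 2+2 = 4.
ΔE = 122.4 × (1/2² − 1/4²) = 22.95 eV.
λ = 1240 / 22.95 = 54.03 nm.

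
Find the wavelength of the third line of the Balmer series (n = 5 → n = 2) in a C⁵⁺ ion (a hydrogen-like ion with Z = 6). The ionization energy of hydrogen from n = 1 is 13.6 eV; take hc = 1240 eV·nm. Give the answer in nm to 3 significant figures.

12.1 nm

The Balmer series terminates on n_f = 2; the third line has n_i = 2+3 = 5.
ΔE = 489.6 × (1/2² − 1/5²) = 102.8 eV.
λ = 1240 / 102.8 = 12.1 nm.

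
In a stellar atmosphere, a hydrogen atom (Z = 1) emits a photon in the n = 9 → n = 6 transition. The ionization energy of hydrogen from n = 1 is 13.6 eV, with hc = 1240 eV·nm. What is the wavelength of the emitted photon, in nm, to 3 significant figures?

ΔE = 13.60 × (1/6² − 1/9²) = 13.60 × 0.01543 = 0.2099 eV.
λ = hc/ΔE = 1240 / 0.2099 = 5910 nm.

5910 nm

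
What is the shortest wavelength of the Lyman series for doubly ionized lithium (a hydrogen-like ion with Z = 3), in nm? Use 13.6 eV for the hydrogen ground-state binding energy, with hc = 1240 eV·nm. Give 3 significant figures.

10.1 nm

The Lyman series has lower level n_f = 1; the series limit corresponds to n_i → ∞.
ΔE_max = 13.6 × 9 / 1² = 122.4 eV.
λ_min = 1240 / 122.4 = 10.1 nm.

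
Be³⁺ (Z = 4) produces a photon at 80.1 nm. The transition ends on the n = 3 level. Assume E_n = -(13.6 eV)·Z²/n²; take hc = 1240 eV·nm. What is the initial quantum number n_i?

The photon energy is ΔE = hc/λ = 1240 / 80.1 = 15.48 eV.
With Z = 4, ΔE = 217.6 × (1/n_f² − 1/n_i²), so 1/n_f² − 1/n_i² = 0.07114.
With n_f = 3: 1/n_i² = 1/9 − 0.07114 = 0.03997, so n_i ≈ 5.00.

n_i = 5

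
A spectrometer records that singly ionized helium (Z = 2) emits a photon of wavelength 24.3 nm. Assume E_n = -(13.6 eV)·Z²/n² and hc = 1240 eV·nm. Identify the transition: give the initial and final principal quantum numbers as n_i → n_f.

n_i = 4, n_f = 1

The photon energy is ΔE = hc/λ = 1240 / 24.3 = 51.03 eV.
With Z = 2, ΔE = 54.40 × (1/n_f² − 1/n_i²), so 1/n_f² − 1/n_i² = 0.9380.
Trying n_f = 1 gives 1/n_i² = 0.06197, i.e. n_i ≈ 4; this pair matches.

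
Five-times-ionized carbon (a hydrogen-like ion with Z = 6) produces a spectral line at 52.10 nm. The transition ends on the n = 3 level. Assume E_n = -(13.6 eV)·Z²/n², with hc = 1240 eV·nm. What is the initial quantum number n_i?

n_i = 4

The photon energy is ΔE = hc/λ = 1240 / 52.10 = 23.80 eV.
With Z = 6, ΔE = 489.6 × (1/n_f² − 1/n_i²), so 1/n_f² − 1/n_i² = 0.04861.
With n_f = 3: 1/n_i² = 1/9 − 0.04861 = 0.06250, so n_i ≈ 4.00.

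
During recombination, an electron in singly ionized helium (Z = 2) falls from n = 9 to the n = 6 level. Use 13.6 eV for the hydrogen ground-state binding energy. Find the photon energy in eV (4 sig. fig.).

The Bohr energies scale as Z², so for Z = 2: E_n = −54.40/n² eV.
E_9 = −54.40/81 = −0.6716 eV and E_6 = −54.40/36 = −1.511 eV.
The photon energy is |E_9 − E_6| = 0.8395 eV.

0.8395 eV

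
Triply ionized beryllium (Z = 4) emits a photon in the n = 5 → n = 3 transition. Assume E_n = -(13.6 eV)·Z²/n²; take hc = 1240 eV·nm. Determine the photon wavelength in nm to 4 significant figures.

80.14 nm

For Z = 4 the level energies scale as Z², so the effective Rydberg energy is 13.6 × 16 = 217.6 eV.
ΔE = 217.6 × (1/3² − 1/5²) = 217.6 × 0.07111 = 15.47 eV.
λ = hc/ΔE = 1240 / 15.47 = 80.14 nm.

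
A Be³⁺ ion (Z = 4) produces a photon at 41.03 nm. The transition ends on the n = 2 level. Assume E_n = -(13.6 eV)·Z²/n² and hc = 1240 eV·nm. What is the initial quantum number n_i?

n_i = 3

The photon energy is ΔE = hc/λ = 1240 / 41.03 = 30.22 eV.
With Z = 4, ΔE = 217.6 × (1/n_f² − 1/n_i²), so 1/n_f² − 1/n_i² = 0.1389.
With n_f = 2: 1/n_i² = 1/4 − 0.1389 = 0.1111, so n_i ≈ 3.00.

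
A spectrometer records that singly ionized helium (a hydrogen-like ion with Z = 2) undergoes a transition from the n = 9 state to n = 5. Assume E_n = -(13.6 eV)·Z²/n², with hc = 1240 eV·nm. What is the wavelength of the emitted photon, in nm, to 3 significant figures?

824 nm

For Z = 2 the level energies scale as Z², so the effective Rydberg energy is 13.6 × 4 = 54.40 eV.
ΔE = 54.40 × (1/5² − 1/9²) = 54.40 × 0.02765 = 1.504 eV.
λ = hc/ΔE = 1240 / 1.504 = 824 nm.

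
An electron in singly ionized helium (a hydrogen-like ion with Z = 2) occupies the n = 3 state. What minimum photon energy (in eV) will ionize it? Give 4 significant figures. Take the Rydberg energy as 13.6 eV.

E_n = −13.6 Z²/n² = −54.40/n² eV for Z = 2.
E_3 = −54.40/9 = −6.044 eV, so ionization (to E = 0) requires 6.044 eV.

6.044 eV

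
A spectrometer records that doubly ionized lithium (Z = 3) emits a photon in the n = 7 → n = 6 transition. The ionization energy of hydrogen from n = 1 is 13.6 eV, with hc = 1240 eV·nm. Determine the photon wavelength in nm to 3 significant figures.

For Z = 3 the level energies scale as Z², so the effective Rydberg energy is 13.6 × 9 = 122.4 eV.
ΔE = 122.4 × (1/6² − 1/7²) = 122.4 × 0.007370 = 0.9020 eV.
λ = hc/ΔE = 1240 / 0.9020 = 1370 nm.

1370 nm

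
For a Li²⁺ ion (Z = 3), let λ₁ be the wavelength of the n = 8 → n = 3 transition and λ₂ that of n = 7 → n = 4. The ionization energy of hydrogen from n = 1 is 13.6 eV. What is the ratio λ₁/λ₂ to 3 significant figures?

0.441

λ ∝ 1/ΔE ∝ 1/(1/n_f² − 1/n_i²), and the Z² and hc factors cancel in the ratio.
λ₁/λ₂ = (1/4² − 1/7²)/(1/3² − 1/8²) = 0.04209/0.09549 = 0.441.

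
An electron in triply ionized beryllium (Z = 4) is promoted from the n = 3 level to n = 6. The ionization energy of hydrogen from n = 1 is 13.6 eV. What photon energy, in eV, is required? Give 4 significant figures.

18.13 eV

The Bohr energies scale as Z², so for Z = 4: E_n = −217.6/n² eV.
E_6 = −217.6/36 = −6.044 eV and E_3 = −217.6/9 = −24.18 eV.
The photon energy is |E_6 − E_3| = 18.13 eV.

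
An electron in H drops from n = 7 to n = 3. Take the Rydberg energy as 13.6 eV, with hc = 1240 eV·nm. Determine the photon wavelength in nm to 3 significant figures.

1010 nm

ΔE = 13.60 × (1/3² − 1/7²) = 13.60 × 0.09070 = 1.234 eV.
λ = hc/ΔE = 1240 / 1.234 = 1010 nm.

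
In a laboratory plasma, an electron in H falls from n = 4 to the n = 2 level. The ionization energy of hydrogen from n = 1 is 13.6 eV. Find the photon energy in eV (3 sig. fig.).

E_4 = −13.60/16 = −0.8500 eV and E_2 = −13.60/4 = −3.400 eV.
The photon energy is |E_4 − E_2| = 2.55 eV.

2.55 eV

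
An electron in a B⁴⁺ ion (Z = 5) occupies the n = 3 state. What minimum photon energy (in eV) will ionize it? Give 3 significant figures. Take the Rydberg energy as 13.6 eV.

37.8 eV

E_n = −13.6 Z²/n² = −340.0/n² eV for Z = 5.
E_3 = −340.0/9 = −37.8 eV, so ionization (to E = 0) requires 37.8 eV.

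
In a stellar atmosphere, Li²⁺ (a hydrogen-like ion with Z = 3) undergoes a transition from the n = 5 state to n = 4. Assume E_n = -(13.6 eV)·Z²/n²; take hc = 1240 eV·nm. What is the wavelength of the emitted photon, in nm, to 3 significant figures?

450 nm

For Z = 3 the level energies scale as Z², so the effective Rydberg energy is 13.6 × 9 = 122.4 eV.
ΔE = 122.4 × (1/4² − 1/5²) = 122.4 × 0.02250 = 2.754 eV.
λ = hc/ΔE = 1240 / 2.754 = 450 nm.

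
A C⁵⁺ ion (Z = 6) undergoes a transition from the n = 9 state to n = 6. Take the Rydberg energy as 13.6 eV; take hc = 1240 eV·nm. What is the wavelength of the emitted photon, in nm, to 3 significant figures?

164 nm

For Z = 6 the level energies scale as Z², so the effective Rydberg energy is 13.6 × 36 = 489.6 eV.
ΔE = 489.6 × (1/6² − 1/9²) = 489.6 × 0.01543 = 7.556 eV.
λ = hc/ΔE = 1240 / 7.556 = 164 nm.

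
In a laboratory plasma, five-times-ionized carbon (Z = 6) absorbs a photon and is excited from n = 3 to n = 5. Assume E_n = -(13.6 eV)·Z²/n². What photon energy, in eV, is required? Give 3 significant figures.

34.8 eV

The Bohr energies scale as Z², so for Z = 6: E_n = −489.6/n² eV.
E_5 = −489.6/25 = −19.58 eV and E_3 = −489.6/9 = −54.40 eV.
The photon energy is |E_5 − E_3| = 34.8 eV.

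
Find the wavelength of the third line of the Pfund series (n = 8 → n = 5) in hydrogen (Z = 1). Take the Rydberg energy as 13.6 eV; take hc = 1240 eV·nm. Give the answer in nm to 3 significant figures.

3740 nm

The Pfund series terminates on n_f = 5; the third line has n_i = 5+3 = 8.
ΔE = 13.60 × (1/5² − 1/8²) = 0.3315 eV.
λ = 1240 / 0.3315 = 3740 nm.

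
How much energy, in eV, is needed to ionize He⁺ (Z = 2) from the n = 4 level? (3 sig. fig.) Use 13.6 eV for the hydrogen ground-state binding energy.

3.40 eV

E_n = −13.6 Z²/n² = −54.40/n² eV for Z = 2.
E_4 = −54.40/16 = −3.40 eV, so ionization (to E = 0) requires 3.40 eV.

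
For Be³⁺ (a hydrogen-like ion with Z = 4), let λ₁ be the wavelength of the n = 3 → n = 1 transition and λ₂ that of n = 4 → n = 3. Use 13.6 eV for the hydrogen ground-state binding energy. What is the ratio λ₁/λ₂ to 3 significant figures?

λ ∝ 1/ΔE ∝ 1/(1/n_f² − 1/n_i²), and the Z² and hc factors cancel in the ratio.
λ₁/λ₂ = (1/3² − 1/4²)/(1/1² − 1/3²) = 0.04861/0.8889 = 0.0547.

0.0547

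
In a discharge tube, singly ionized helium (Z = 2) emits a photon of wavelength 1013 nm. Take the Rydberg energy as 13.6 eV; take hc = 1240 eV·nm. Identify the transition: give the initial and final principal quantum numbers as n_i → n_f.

The photon energy is ΔE = hc/λ = 1240 / 1013 = 1.224 eV.
With Z = 2, ΔE = 54.40 × (1/n_f² − 1/n_i²), so 1/n_f² − 1/n_i² = 0.02250.
Trying n_f = 4 gives 1/n_i² = 0.04000, i.e. n_i ≈ 5; this pair matches.

n_i = 5, n_f = 4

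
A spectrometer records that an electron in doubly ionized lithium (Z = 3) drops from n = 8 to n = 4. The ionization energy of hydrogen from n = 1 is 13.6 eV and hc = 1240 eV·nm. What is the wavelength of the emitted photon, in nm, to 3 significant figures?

For Z = 3 the level energies scale as Z², so the effective Rydberg energy is 13.6 × 9 = 122.4 eV.
ΔE = 122.4 × (1/4² − 1/8²) = 122.4 × 0.04688 = 5.738 eV.
λ = hc/ΔE = 1240 / 5.738 = 216 nm.

216 nm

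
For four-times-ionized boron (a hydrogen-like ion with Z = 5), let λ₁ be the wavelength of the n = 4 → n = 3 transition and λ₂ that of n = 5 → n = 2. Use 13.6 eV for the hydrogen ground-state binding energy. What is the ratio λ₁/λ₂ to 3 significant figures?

4.32

λ ∝ 1/ΔE ∝ 1/(1/n_f² − 1/n_i²), and the Z² and hc factors cancel in the ratio.
λ₁/λ₂ = (1/2² − 1/5²)/(1/3² − 1/4²) = 0.2100/0.04861 = 4.32.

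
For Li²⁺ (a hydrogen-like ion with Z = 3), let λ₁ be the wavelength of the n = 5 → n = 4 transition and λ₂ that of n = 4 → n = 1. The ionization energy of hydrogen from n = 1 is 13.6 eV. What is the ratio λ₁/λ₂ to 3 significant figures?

41.7

λ ∝ 1/ΔE ∝ 1/(1/n_f² − 1/n_i²), and the Z² and hc factors cancel in the ratio.
λ₁/λ₂ = (1/1² − 1/4²)/(1/4² − 1/5²) = 0.9375/0.02250 = 41.7.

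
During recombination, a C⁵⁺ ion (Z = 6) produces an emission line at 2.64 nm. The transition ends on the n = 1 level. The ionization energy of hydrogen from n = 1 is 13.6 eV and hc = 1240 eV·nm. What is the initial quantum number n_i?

The photon energy is ΔE = hc/λ = 1240 / 2.64 = 469.7 eV.
With Z = 6, ΔE = 489.6 × (1/n_f² − 1/n_i²), so 1/n_f² − 1/n_i² = 0.9593.
With n_f = 1: 1/n_i² = 1/1 − 0.9593 = 0.04065, so n_i ≈ 4.96.

n_i = 5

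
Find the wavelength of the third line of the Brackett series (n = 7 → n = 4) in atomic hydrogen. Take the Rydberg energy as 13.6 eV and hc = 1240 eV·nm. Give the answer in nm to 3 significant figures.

2170 nm

The Brackett series terminates on n_f = 4; the third line has n_i = 4+3 = 7.
ΔE = 13.60 × (1/4² − 1/7²) = 0.5724 eV.
λ = 1240 / 0.5724 = 2170 nm.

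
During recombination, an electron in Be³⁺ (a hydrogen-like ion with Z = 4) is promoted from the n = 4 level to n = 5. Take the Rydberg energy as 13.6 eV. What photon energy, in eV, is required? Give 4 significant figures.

The Bohr energies scale as Z², so for Z = 4: E_n = −217.6/n² eV.
E_5 = −217.6/25 = −8.704 eV and E_4 = −217.6/16 = −13.60 eV.
The photon energy is |E_5 − E_4| = 4.896 eV.

4.896 eV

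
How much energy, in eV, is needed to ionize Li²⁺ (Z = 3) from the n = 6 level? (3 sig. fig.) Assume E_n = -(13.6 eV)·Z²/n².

E_n = −13.6 Z²/n² = −122.4/n² eV for Z = 3.
E_6 = −122.4/36 = −3.40 eV, so ionization (to E = 0) requires 3.40 eV.

3.40 eV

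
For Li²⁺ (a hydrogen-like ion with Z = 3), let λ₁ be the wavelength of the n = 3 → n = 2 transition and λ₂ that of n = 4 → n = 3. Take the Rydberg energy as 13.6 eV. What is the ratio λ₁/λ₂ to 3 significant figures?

λ ∝ 1/ΔE ∝ 1/(1/n_f² − 1/n_i²), and the Z² and hc factors cancel in the ratio.
λ₁/λ₂ = (1/3² − 1/4²)/(1/2² − 1/3²) = 0.04861/0.1389 = 0.350.

0.350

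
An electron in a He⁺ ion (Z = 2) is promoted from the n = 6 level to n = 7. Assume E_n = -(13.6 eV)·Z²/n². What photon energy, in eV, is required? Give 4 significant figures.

0.4009 eV

The Bohr energies scale as Z², so for Z = 2: E_n = −54.40/n² eV.
E_7 = −54.40/49 = −1.110 eV and E_6 = −54.40/36 = −1.511 eV.
The photon energy is |E_7 − E_6| = 0.4009 eV.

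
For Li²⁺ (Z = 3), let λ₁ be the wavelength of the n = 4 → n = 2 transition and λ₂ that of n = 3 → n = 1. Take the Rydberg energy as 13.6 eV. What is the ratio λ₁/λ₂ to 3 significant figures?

λ ∝ 1/ΔE ∝ 1/(1/n_f² − 1/n_i²), and the Z² and hc factors cancel in the ratio.
λ₁/λ₂ = (1/1² − 1/3²)/(1/2² − 1/4²) = 0.8889/0.1875 = 4.74.

4.74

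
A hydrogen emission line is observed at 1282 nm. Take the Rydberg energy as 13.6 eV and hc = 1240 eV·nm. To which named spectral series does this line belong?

Paschen

ΔE = 1240/1282 = 0.9672 eV.
This matches 13.6 × (1/3² − 1/5²), so n_f = 3: the Paschen series.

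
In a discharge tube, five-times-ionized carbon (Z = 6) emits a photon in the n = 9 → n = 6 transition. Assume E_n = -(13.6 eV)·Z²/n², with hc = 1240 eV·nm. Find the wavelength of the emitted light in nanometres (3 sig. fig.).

164 nm

For Z = 6 the level energies scale as Z², so the effective Rydberg energy is 13.6 × 36 = 489.6 eV.
ΔE = 489.6 × (1/6² − 1/9²) = 489.6 × 0.01543 = 7.556 eV.
λ = hc/ΔE = 1240 / 7.556 = 164 nm.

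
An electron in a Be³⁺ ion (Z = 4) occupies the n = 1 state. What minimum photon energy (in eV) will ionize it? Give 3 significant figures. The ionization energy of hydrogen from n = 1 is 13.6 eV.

218 eV

E_n = −13.6 Z²/n² = −217.6/n² eV for Z = 4.
E_1 = −217.6/1 = −218 eV, so ionization (to E = 0) requires 218 eV.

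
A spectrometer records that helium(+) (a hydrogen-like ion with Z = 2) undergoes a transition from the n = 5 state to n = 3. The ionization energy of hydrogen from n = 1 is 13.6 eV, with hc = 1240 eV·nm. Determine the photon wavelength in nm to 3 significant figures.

321 nm

For Z = 2 the level energies scale as Z², so the effective Rydberg energy is 13.6 × 4 = 54.40 eV.
ΔE = 54.40 × (1/3² − 1/5²) = 54.40 × 0.07111 = 3.868 eV.
λ = hc/ΔE = 1240 / 3.868 = 321 nm.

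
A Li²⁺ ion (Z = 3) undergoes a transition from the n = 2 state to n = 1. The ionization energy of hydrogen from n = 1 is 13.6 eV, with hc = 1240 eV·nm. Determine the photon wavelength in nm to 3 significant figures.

For Z = 3 the level energies scale as Z², so the effective Rydberg energy is 13.6 × 9 = 122.4 eV.
ΔE = 122.4 × (1/1² − 1/2²) = 122.4 × 0.7500 = 91.80 eV.
λ = hc/ΔE = 1240 / 91.80 = 13.5 nm.

13.5 nm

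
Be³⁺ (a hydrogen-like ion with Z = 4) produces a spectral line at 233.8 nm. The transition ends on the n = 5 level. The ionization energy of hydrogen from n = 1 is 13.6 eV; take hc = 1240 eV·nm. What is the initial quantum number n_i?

The photon energy is ΔE = hc/λ = 1240 / 233.8 = 5.304 eV.
With Z = 4, ΔE = 217.6 × (1/n_f² − 1/n_i²), so 1/n_f² − 1/n_i² = 0.02437.
With n_f = 5: 1/n_i² = 1/25 − 0.02437 = 0.01563, so n_i ≈ 8.00.

n_i = 8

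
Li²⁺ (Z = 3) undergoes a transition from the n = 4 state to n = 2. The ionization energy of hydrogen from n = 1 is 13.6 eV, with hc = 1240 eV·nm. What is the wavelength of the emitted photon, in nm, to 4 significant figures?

54.03 nm

For Z = 3 the level energies scale as Z², so the effective Rydberg energy is 13.6 × 9 = 122.4 eV.
ΔE = 122.4 × (1/2² − 1/4²) = 122.4 × 0.1875 = 22.95 eV.
λ = hc/ΔE = 1240 / 22.95 = 54.03 nm.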